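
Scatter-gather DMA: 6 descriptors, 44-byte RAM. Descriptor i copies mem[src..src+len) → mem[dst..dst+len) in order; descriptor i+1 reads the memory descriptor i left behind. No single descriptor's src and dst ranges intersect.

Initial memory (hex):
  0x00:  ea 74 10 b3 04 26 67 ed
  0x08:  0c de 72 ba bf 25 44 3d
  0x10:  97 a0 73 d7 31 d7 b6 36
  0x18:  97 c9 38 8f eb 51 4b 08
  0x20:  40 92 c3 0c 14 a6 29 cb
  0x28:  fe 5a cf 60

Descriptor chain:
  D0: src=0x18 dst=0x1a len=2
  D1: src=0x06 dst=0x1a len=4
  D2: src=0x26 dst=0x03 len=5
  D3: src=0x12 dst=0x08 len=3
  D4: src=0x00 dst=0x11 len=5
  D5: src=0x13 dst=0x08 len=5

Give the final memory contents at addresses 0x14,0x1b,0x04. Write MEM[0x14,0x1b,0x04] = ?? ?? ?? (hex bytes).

#0 dst[0x1a+2] := {0x97,0xc9}
#1 dst[0x1a+4] := {0x67,0xed,0x0c,0xde}
#2 dst[0x03+5] := {0x29,0xcb,0xfe,0x5a,0xcf}
#3 dst[0x08+3] := {0x73,0xd7,0x31}
#4 dst[0x11+5] := {0xea,0x74,0x10,0x29,0xcb}
#5 dst[0x08+5] := {0x10,0x29,0xcb,0xb6,0x36}
query mem[0x14]=0x29, mem[0x1b]=0xed, mem[0x04]=0xcb

MEM[0x14,0x1b,0x04] = 29 ed cb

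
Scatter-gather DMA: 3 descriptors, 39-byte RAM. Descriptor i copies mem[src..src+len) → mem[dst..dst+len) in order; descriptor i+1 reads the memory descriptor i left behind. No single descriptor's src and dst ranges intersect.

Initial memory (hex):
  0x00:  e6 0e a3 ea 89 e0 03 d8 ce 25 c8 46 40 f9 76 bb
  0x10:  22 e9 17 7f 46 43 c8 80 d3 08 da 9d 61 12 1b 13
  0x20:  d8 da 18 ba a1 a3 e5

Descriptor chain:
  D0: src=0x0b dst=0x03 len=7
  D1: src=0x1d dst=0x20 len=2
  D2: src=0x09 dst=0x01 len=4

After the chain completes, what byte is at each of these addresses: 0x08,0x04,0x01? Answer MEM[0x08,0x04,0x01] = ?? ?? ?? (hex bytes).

D0: mem[0x03..0x09] <- [46 40 f9 76 bb 22 e9]
D1: mem[0x20..0x21] <- [12 1b]
D2: mem[0x01..0x04] <- [e9 c8 46 40]
query mem[0x08]=0x22, mem[0x04]=0x40, mem[0x01]=0xe9

MEM[0x08,0x04,0x01] = 22 40 e9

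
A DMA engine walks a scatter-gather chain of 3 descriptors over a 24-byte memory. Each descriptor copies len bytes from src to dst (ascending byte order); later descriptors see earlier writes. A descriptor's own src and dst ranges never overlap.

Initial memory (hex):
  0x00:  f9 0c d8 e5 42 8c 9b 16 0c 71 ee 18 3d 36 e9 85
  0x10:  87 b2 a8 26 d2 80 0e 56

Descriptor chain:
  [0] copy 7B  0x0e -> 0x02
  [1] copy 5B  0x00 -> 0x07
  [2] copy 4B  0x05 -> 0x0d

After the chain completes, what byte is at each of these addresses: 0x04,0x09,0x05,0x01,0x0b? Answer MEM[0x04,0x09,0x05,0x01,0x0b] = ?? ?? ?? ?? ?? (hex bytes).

  after D0: wrote 7B at 0x02 = e98587b2a826d2
  after D1: wrote 5B at 0x07 = f90ce98587
  after D2: wrote 4B at 0x0d = b2a8f90c
query mem[0x04]=0x87, mem[0x09]=0xe9, mem[0x05]=0xb2, mem[0x01]=0x0c, mem[0x0b]=0x87

MEM[0x04,0x09,0x05,0x01,0x0b] = 87 e9 b2 0c 87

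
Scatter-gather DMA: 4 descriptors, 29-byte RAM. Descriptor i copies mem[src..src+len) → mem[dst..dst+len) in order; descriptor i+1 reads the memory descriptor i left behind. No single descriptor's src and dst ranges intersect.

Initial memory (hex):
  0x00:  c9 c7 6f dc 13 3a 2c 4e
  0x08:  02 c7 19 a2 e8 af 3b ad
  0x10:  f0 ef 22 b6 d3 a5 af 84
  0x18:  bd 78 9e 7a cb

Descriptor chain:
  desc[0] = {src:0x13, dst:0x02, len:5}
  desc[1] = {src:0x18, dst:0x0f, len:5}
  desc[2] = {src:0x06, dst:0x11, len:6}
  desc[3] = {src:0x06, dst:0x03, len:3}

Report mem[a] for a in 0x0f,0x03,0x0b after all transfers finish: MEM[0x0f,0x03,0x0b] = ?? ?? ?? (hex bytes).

MEM[0x0f,0x03,0x0b] = bd 84 a2

  after D0: wrote 5B at 0x02 = b6d3a5af84
  after D1: wrote 5B at 0x0f = bd789e7acb
  after D2: wrote 6B at 0x11 = 844e02c719a2
  after D3: wrote 3B at 0x03 = 844e02
query mem[0x0f]=0xbd, mem[0x03]=0x84, mem[0x0b]=0xa2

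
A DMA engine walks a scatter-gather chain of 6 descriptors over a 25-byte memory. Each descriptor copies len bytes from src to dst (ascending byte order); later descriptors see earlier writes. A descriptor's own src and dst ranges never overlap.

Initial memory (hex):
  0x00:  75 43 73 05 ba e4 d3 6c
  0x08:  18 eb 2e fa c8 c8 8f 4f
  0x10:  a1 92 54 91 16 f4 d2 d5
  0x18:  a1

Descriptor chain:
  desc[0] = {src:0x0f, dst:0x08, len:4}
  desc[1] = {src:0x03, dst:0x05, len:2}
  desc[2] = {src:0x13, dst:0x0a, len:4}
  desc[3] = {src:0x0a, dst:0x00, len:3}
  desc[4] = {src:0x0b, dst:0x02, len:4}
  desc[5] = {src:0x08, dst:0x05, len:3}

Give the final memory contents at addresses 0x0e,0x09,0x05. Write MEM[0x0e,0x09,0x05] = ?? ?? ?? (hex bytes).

MEM[0x0e,0x09,0x05] = 8f a1 4f

#0 dst[0x08+4] := {0x4f,0xa1,0x92,0x54}
#1 dst[0x05+2] := {0x05,0xba}
#2 dst[0x0a+4] := {0x91,0x16,0xf4,0xd2}
#3 dst[0x00+3] := {0x91,0x16,0xf4}
#4 dst[0x02+4] := {0x16,0xf4,0xd2,0x8f}
#5 dst[0x05+3] := {0x4f,0xa1,0x91}
query mem[0x0e]=0x8f, mem[0x09]=0xa1, mem[0x05]=0x4f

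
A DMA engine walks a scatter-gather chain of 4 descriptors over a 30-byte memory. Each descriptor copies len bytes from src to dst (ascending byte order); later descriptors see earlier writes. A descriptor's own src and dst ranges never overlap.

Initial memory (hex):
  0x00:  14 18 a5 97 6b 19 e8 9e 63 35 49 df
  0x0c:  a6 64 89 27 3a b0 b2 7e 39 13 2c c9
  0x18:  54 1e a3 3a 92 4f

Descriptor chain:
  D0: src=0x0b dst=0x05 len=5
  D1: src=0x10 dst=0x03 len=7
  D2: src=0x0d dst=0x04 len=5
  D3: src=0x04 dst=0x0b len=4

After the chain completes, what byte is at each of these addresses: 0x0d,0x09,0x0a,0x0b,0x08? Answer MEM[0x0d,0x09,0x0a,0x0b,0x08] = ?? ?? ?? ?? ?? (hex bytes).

[0] 0x0b->0x05 len=5 : df a6 64 89 27
[1] 0x10->0x03 len=7 : 3a b0 b2 7e 39 13 2c
[2] 0x0d->0x04 len=5 : 64 89 27 3a b0
[3] 0x04->0x0b len=4 : 64 89 27 3a
query mem[0x0d]=0x27, mem[0x09]=0x2c, mem[0x0a]=0x49, mem[0x0b]=0x64, mem[0x08]=0xb0

MEM[0x0d,0x09,0x0a,0x0b,0x08] = 27 2c 49 64 b0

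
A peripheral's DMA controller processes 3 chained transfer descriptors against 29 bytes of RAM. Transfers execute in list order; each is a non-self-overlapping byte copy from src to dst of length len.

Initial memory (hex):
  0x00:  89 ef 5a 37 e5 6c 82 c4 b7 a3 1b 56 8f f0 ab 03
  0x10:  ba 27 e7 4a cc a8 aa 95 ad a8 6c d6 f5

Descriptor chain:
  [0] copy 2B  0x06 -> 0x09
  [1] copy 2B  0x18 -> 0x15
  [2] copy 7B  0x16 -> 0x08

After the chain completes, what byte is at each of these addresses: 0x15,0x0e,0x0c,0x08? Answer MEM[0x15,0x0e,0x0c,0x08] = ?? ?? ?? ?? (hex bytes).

MEM[0x15,0x0e,0x0c,0x08] = ad f5 6c a8

#0 dst[0x09+2] := {0x82,0xc4}
#1 dst[0x15+2] := {0xad,0xa8}
#2 dst[0x08+7] := {0xa8,0x95,0xad,0xa8,0x6c,0xd6,0xf5}
query mem[0x15]=0xad, mem[0x0e]=0xf5, mem[0x0c]=0x6c, mem[0x08]=0xa8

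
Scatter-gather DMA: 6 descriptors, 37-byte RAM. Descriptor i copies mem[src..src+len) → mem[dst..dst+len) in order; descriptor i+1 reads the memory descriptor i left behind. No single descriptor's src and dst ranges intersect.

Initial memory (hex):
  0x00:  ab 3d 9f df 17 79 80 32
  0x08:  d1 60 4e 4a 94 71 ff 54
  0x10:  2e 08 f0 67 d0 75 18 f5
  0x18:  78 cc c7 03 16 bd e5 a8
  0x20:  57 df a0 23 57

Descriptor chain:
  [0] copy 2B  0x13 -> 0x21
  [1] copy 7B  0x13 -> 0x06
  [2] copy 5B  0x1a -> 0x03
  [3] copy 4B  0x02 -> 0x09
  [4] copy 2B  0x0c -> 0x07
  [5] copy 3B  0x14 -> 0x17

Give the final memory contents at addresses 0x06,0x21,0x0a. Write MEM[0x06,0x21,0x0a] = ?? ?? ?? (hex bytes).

MEM[0x06,0x21,0x0a] = bd 67 c7

[0] 0x13->0x21 len=2 : 67 d0
[1] 0x13->0x06 len=7 : 67 d0 75 18 f5 78 cc
[2] 0x1a->0x03 len=5 : c7 03 16 bd e5
[3] 0x02->0x09 len=4 : 9f c7 03 16
[4] 0x0c->0x07 len=2 : 16 71
[5] 0x14->0x17 len=3 : d0 75 18
query mem[0x06]=0xbd, mem[0x21]=0x67, mem[0x0a]=0xc7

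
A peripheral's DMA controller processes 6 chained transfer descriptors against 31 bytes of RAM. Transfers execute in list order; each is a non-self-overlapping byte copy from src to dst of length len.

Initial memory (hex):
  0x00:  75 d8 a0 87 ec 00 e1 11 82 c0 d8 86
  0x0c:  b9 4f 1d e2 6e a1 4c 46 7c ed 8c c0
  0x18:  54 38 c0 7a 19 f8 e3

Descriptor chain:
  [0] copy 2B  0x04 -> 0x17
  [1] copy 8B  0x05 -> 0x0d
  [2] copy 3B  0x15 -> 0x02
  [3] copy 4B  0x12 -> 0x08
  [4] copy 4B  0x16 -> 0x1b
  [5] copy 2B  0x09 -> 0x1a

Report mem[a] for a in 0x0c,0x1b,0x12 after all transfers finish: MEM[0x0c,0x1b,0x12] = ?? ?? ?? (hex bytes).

MEM[0x0c,0x1b,0x12] = b9 b9 d8

D0: mem[0x17..0x18] <- [ec 00]
D1: mem[0x0d..0x14] <- [00 e1 11 82 c0 d8 86 b9]
D2: mem[0x02..0x04] <- [ed 8c ec]
D3: mem[0x08..0x0b] <- [d8 86 b9 ed]
D4: mem[0x1b..0x1e] <- [8c ec 00 38]
D5: mem[0x1a..0x1b] <- [86 b9]
query mem[0x0c]=0xb9, mem[0x1b]=0xb9, mem[0x12]=0xd8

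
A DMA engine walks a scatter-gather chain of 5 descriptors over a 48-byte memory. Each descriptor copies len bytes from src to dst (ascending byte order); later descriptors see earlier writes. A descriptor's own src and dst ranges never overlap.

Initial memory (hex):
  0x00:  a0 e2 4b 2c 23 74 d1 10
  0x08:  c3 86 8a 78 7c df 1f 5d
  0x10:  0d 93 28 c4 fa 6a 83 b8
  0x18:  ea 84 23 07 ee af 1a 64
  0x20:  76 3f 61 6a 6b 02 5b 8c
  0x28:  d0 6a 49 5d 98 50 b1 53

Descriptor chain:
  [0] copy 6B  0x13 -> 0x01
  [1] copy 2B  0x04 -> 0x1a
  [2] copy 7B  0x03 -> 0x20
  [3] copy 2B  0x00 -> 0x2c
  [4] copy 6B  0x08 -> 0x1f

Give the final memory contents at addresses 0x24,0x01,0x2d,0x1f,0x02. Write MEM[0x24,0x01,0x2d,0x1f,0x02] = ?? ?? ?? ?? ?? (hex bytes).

MEM[0x24,0x01,0x2d,0x1f,0x02] = df c4 c4 c3 fa

[0] 0x13->0x01 len=6 : c4 fa 6a 83 b8 ea
[1] 0x04->0x1a len=2 : 83 b8
[2] 0x03->0x20 len=7 : 6a 83 b8 ea 10 c3 86
[3] 0x00->0x2c len=2 : a0 c4
[4] 0x08->0x1f len=6 : c3 86 8a 78 7c df
query mem[0x24]=0xdf, mem[0x01]=0xc4, mem[0x2d]=0xc4, mem[0x1f]=0xc3, mem[0x02]=0xfa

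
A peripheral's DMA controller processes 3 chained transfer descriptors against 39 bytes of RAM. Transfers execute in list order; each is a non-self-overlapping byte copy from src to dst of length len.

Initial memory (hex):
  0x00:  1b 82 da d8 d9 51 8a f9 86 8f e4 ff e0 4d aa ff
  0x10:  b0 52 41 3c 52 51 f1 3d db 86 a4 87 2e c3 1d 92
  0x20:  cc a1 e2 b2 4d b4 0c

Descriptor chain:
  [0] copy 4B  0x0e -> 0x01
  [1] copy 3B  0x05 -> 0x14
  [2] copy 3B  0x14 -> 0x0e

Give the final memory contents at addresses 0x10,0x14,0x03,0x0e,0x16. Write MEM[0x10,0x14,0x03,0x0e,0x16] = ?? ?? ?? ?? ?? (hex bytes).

MEM[0x10,0x14,0x03,0x0e,0x16] = f9 51 b0 51 f9

#0 dst[0x01+4] := {0xaa,0xff,0xb0,0x52}
#1 dst[0x14+3] := {0x51,0x8a,0xf9}
#2 dst[0x0e+3] := {0x51,0x8a,0xf9}
query mem[0x10]=0xf9, mem[0x14]=0x51, mem[0x03]=0xb0, mem[0x0e]=0x51, mem[0x16]=0xf9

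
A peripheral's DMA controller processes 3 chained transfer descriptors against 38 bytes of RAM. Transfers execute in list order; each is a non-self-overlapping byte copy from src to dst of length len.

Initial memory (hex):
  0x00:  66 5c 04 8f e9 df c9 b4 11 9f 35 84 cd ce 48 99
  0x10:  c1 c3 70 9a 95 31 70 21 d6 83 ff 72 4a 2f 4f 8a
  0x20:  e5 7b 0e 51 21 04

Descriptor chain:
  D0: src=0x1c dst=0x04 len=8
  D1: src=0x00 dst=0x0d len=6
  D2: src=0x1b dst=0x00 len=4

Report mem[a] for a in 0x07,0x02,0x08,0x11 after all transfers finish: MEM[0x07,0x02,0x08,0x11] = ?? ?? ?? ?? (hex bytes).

MEM[0x07,0x02,0x08,0x11] = 8a 2f e5 4a

[0] 0x1c->0x04 len=8 : 4a 2f 4f 8a e5 7b 0e 51
[1] 0x00->0x0d len=6 : 66 5c 04 8f 4a 2f
[2] 0x1b->0x00 len=4 : 72 4a 2f 4f
query mem[0x07]=0x8a, mem[0x02]=0x2f, mem[0x08]=0xe5, mem[0x11]=0x4a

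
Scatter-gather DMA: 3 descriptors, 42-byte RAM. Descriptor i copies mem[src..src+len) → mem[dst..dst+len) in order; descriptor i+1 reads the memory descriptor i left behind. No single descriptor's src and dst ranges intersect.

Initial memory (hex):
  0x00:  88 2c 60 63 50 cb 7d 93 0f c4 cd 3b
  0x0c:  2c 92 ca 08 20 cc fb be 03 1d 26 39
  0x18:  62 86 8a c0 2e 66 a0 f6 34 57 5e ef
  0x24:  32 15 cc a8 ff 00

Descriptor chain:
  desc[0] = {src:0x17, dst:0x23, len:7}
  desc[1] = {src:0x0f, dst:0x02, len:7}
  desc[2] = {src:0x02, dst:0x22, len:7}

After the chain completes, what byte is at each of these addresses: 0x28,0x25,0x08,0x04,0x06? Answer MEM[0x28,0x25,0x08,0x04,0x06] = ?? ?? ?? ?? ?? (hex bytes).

MEM[0x28,0x25,0x08,0x04,0x06] = 1d fb 1d cc be

[0] 0x17->0x23 len=7 : 39 62 86 8a c0 2e 66
[1] 0x0f->0x02 len=7 : 08 20 cc fb be 03 1d
[2] 0x02->0x22 len=7 : 08 20 cc fb be 03 1d
query mem[0x28]=0x1d, mem[0x25]=0xfb, mem[0x08]=0x1d, mem[0x04]=0xcc, mem[0x06]=0xbe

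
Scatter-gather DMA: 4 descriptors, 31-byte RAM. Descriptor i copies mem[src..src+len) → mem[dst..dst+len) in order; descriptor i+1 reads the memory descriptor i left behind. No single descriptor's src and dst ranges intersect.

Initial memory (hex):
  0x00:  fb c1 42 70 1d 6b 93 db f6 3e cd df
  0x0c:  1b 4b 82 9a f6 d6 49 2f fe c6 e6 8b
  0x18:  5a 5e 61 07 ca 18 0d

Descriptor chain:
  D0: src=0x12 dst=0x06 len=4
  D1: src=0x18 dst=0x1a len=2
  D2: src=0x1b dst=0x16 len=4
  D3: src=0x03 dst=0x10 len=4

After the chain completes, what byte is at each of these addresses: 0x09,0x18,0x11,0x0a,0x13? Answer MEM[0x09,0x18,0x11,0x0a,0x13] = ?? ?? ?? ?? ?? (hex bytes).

[0] 0x12->0x06 len=4 : 49 2f fe c6
[1] 0x18->0x1a len=2 : 5a 5e
[2] 0x1b->0x16 len=4 : 5e ca 18 0d
[3] 0x03->0x10 len=4 : 70 1d 6b 49
query mem[0x09]=0xc6, mem[0x18]=0x18, mem[0x11]=0x1d, mem[0x0a]=0xcd, mem[0x13]=0x49

MEM[0x09,0x18,0x11,0x0a,0x13] = c6 18 1d cd 49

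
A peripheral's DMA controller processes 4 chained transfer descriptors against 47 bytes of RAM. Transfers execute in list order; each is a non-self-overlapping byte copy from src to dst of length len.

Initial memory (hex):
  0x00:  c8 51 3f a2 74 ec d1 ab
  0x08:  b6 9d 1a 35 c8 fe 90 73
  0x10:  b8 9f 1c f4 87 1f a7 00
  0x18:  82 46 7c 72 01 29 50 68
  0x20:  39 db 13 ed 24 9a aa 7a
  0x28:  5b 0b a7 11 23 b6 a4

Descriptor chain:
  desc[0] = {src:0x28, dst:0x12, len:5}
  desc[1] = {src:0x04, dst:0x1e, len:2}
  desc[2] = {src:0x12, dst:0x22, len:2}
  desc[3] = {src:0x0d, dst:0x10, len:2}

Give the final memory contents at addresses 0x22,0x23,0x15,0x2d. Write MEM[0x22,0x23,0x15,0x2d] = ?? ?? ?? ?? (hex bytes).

MEM[0x22,0x23,0x15,0x2d] = 5b 0b 11 b6

[0] 0x28->0x12 len=5 : 5b 0b a7 11 23
[1] 0x04->0x1e len=2 : 74 ec
[2] 0x12->0x22 len=2 : 5b 0b
[3] 0x0d->0x10 len=2 : fe 90
query mem[0x22]=0x5b, mem[0x23]=0x0b, mem[0x15]=0x11, mem[0x2d]=0xb6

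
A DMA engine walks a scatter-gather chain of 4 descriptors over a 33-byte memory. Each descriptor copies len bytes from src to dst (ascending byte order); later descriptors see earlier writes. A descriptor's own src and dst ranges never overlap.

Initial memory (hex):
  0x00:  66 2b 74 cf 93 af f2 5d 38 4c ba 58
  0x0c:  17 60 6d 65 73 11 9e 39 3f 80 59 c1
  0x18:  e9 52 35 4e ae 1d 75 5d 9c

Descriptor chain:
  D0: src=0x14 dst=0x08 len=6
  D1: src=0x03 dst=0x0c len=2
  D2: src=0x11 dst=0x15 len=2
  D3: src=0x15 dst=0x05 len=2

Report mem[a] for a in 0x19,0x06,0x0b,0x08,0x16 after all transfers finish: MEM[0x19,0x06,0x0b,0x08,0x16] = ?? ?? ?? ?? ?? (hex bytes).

#0 dst[0x08+6] := {0x3f,0x80,0x59,0xc1,0xe9,0x52}
#1 dst[0x0c+2] := {0xcf,0x93}
#2 dst[0x15+2] := {0x11,0x9e}
#3 dst[0x05+2] := {0x11,0x9e}
query mem[0x19]=0x52, mem[0x06]=0x9e, mem[0x0b]=0xc1, mem[0x08]=0x3f, mem[0x16]=0x9e

MEM[0x19,0x06,0x0b,0x08,0x16] = 52 9e c1 3f 9e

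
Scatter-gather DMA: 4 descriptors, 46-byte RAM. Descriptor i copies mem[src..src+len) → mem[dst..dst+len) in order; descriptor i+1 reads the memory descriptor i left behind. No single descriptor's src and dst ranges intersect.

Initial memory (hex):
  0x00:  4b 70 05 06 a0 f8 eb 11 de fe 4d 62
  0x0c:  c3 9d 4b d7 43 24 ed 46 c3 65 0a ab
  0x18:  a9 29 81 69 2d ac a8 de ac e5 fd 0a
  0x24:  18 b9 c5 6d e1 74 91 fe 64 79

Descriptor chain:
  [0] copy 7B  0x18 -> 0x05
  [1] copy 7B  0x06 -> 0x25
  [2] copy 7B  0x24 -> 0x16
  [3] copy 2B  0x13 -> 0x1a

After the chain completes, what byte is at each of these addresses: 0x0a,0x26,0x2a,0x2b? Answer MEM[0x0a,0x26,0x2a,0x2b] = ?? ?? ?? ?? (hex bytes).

D0: mem[0x05..0x0b] <- [a9 29 81 69 2d ac a8]
D1: mem[0x25..0x2b] <- [29 81 69 2d ac a8 c3]
D2: mem[0x16..0x1c] <- [18 29 81 69 2d ac a8]
D3: mem[0x1a..0x1b] <- [46 c3]
query mem[0x0a]=0xac, mem[0x26]=0x81, mem[0x2a]=0xa8, mem[0x2b]=0xc3

MEM[0x0a,0x26,0x2a,0x2b] = ac 81 a8 c3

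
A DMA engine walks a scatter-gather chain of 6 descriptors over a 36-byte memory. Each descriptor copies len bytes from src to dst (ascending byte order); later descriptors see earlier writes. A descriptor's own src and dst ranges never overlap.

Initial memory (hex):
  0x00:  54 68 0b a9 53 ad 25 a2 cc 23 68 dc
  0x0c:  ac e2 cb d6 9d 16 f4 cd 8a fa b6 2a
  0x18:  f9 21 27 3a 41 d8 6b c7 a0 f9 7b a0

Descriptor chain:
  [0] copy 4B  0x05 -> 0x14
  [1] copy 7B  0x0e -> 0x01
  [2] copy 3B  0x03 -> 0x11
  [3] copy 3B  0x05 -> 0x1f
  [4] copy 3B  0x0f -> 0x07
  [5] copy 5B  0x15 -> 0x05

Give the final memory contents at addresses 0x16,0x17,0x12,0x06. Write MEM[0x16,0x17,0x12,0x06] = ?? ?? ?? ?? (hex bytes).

MEM[0x16,0x17,0x12,0x06] = a2 cc 16 a2

D0: mem[0x14..0x17] <- [ad 25 a2 cc]
D1: mem[0x01..0x07] <- [cb d6 9d 16 f4 cd ad]
D2: mem[0x11..0x13] <- [9d 16 f4]
D3: mem[0x1f..0x21] <- [f4 cd ad]
D4: mem[0x07..0x09] <- [d6 9d 9d]
D5: mem[0x05..0x09] <- [25 a2 cc f9 21]
query mem[0x16]=0xa2, mem[0x17]=0xcc, mem[0x12]=0x16, mem[0x06]=0xa2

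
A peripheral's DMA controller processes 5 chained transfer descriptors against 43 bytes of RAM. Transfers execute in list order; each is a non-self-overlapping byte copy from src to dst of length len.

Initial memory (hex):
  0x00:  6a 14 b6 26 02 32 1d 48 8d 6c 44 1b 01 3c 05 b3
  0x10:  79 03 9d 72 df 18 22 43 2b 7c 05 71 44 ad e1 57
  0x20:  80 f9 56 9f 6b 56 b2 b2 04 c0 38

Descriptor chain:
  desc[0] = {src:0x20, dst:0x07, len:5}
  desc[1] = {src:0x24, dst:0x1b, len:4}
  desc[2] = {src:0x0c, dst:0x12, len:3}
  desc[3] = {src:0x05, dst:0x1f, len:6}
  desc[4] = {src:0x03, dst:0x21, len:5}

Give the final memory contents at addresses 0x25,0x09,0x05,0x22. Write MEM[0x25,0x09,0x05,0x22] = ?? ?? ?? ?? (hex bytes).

[0] 0x20->0x07 len=5 : 80 f9 56 9f 6b
[1] 0x24->0x1b len=4 : 6b 56 b2 b2
[2] 0x0c->0x12 len=3 : 01 3c 05
[3] 0x05->0x1f len=6 : 32 1d 80 f9 56 9f
[4] 0x03->0x21 len=5 : 26 02 32 1d 80
query mem[0x25]=0x80, mem[0x09]=0x56, mem[0x05]=0x32, mem[0x22]=0x02

MEM[0x25,0x09,0x05,0x22] = 80 56 32 02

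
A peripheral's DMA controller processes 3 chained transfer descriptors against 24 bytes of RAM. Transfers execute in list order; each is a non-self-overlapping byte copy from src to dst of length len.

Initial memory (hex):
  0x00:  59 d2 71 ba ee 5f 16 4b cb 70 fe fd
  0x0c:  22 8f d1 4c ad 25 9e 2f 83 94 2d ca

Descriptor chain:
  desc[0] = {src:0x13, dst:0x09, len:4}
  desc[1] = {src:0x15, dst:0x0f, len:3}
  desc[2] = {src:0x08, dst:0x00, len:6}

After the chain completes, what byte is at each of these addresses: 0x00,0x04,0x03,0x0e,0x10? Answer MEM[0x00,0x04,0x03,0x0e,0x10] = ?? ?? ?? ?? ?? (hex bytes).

D0: mem[0x09..0x0c] <- [2f 83 94 2d]
D1: mem[0x0f..0x11] <- [94 2d ca]
D2: mem[0x00..0x05] <- [cb 2f 83 94 2d 8f]
query mem[0x00]=0xcb, mem[0x04]=0x2d, mem[0x03]=0x94, mem[0x0e]=0xd1, mem[0x10]=0x2d

MEM[0x00,0x04,0x03,0x0e,0x10] = cb 2d 94 d1 2d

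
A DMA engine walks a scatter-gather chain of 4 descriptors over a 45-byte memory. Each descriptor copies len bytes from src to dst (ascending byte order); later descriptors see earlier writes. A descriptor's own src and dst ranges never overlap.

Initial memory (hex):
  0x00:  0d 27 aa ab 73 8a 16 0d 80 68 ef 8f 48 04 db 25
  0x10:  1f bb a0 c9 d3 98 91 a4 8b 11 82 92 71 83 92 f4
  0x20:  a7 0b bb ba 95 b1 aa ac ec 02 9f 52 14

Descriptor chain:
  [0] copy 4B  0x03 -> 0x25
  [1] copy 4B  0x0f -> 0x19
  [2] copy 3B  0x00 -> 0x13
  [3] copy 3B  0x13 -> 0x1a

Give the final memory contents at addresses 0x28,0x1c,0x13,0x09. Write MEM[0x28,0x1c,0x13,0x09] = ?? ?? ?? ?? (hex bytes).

MEM[0x28,0x1c,0x13,0x09] = 16 aa 0d 68

  after D0: wrote 4B at 0x25 = ab738a16
  after D1: wrote 4B at 0x19 = 251fbba0
  after D2: wrote 3B at 0x13 = 0d27aa
  after D3: wrote 3B at 0x1a = 0d27aa
query mem[0x28]=0x16, mem[0x1c]=0xaa, mem[0x13]=0x0d, mem[0x09]=0x68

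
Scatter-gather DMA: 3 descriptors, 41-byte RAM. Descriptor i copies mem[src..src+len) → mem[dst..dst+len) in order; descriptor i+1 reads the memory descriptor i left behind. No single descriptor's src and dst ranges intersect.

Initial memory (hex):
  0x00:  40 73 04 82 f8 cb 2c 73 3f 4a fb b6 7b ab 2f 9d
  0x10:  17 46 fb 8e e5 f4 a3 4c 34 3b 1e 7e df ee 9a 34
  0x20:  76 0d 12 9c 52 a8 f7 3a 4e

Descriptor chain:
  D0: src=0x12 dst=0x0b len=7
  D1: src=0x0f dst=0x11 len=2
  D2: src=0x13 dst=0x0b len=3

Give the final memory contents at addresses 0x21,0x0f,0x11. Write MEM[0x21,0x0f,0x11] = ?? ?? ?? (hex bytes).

  after D0: wrote 7B at 0x0b = fb8ee5f4a34c34
  after D1: wrote 2B at 0x11 = a34c
  after D2: wrote 3B at 0x0b = 8ee5f4
query mem[0x21]=0x0d, mem[0x0f]=0xa3, mem[0x11]=0xa3

MEM[0x21,0x0f,0x11] = 0d a3 a3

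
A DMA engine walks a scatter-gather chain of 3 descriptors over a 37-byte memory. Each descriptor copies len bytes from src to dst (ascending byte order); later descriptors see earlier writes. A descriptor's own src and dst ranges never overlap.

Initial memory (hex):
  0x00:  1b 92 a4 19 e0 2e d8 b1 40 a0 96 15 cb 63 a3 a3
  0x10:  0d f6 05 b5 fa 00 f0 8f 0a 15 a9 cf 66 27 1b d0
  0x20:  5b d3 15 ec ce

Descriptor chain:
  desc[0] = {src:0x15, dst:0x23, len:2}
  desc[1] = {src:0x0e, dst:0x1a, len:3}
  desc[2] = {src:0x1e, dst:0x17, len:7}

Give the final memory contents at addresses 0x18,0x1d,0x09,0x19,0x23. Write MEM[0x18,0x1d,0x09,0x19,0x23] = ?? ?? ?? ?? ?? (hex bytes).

MEM[0x18,0x1d,0x09,0x19,0x23] = d0 f0 a0 5b 00

#0 dst[0x23+2] := {0x00,0xf0}
#1 dst[0x1a+3] := {0xa3,0xa3,0x0d}
#2 dst[0x17+7] := {0x1b,0xd0,0x5b,0xd3,0x15,0x00,0xf0}
query mem[0x18]=0xd0, mem[0x1d]=0xf0, mem[0x09]=0xa0, mem[0x19]=0x5b, mem[0x23]=0x00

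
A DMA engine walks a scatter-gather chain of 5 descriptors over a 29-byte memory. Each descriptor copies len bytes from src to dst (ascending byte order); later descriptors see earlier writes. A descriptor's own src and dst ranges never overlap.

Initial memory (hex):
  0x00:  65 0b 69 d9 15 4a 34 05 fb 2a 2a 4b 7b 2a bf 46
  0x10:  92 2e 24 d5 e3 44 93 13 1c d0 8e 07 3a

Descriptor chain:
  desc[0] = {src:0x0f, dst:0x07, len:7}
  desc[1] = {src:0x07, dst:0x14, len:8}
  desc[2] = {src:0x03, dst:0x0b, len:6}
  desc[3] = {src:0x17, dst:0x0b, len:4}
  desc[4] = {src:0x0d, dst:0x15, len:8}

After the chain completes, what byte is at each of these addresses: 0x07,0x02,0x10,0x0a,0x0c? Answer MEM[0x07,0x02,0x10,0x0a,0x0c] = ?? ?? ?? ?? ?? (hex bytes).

  after D0: wrote 7B at 0x07 = 46922e24d5e344
  after D1: wrote 8B at 0x14 = 46922e24d5e344bf
  after D2: wrote 6B at 0x0b = d9154a344692
  after D3: wrote 4B at 0x0b = 24d5e344
  after D4: wrote 8B at 0x15 = e34446922e24d546
query mem[0x07]=0x46, mem[0x02]=0x69, mem[0x10]=0x92, mem[0x0a]=0x24, mem[0x0c]=0xd5

MEM[0x07,0x02,0x10,0x0a,0x0c] = 46 69 92 24 d5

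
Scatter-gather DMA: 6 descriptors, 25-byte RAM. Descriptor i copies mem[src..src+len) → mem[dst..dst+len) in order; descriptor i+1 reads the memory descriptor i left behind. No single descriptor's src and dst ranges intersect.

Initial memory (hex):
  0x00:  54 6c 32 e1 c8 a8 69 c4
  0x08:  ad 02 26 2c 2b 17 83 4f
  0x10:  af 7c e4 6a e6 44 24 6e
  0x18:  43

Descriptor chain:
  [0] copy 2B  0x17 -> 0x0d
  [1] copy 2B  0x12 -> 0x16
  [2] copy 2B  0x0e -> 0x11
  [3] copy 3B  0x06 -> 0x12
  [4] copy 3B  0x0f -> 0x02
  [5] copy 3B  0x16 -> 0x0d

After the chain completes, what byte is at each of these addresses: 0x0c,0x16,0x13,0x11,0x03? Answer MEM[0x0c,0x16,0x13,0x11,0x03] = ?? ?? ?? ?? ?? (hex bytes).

  after D0: wrote 2B at 0x0d = 6e43
  after D1: wrote 2B at 0x16 = e46a
  after D2: wrote 2B at 0x11 = 434f
  after D3: wrote 3B at 0x12 = 69c4ad
  after D4: wrote 3B at 0x02 = 4faf43
  after D5: wrote 3B at 0x0d = e46a43
query mem[0x0c]=0x2b, mem[0x16]=0xe4, mem[0x13]=0xc4, mem[0x11]=0x43, mem[0x03]=0xaf

MEM[0x0c,0x16,0x13,0x11,0x03] = 2b e4 c4 43 af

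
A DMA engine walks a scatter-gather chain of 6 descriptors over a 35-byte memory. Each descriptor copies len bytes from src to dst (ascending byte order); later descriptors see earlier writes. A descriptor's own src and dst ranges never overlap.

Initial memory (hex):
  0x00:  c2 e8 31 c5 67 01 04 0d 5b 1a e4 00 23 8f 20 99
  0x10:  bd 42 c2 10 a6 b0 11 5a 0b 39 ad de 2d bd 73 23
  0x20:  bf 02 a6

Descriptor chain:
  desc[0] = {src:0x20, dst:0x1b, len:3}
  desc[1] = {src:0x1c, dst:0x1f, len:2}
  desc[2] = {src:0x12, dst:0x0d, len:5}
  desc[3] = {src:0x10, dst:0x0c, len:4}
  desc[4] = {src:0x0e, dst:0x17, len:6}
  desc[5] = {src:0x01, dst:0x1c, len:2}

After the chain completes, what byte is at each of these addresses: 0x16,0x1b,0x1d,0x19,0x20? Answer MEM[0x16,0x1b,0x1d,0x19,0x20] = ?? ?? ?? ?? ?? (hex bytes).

MEM[0x16,0x1b,0x1d,0x19,0x20] = 11 c2 31 b0 a6

  after D0: wrote 3B at 0x1b = bf02a6
  after D1: wrote 2B at 0x1f = 02a6
  after D2: wrote 5B at 0x0d = c210a6b011
  after D3: wrote 4B at 0x0c = b011c210
  after D4: wrote 6B at 0x17 = c210b011c210
  after D5: wrote 2B at 0x1c = e831
query mem[0x16]=0x11, mem[0x1b]=0xc2, mem[0x1d]=0x31, mem[0x19]=0xb0, mem[0x20]=0xa6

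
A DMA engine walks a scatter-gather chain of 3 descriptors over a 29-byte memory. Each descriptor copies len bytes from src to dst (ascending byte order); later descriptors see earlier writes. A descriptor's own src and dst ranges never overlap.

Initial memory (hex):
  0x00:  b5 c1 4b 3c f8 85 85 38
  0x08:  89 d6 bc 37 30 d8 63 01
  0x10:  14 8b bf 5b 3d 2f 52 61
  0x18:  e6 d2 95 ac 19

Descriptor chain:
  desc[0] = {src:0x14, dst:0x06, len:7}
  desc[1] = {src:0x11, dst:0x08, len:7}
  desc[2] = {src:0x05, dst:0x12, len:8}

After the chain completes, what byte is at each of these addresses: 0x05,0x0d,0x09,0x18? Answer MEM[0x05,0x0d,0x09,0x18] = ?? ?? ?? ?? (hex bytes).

#0 dst[0x06+7] := {0x3d,0x2f,0x52,0x61,0xe6,0xd2,0x95}
#1 dst[0x08+7] := {0x8b,0xbf,0x5b,0x3d,0x2f,0x52,0x61}
#2 dst[0x12+8] := {0x85,0x3d,0x2f,0x8b,0xbf,0x5b,0x3d,0x2f}
query mem[0x05]=0x85, mem[0x0d]=0x52, mem[0x09]=0xbf, mem[0x18]=0x3d

MEM[0x05,0x0d,0x09,0x18] = 85 52 bf 3d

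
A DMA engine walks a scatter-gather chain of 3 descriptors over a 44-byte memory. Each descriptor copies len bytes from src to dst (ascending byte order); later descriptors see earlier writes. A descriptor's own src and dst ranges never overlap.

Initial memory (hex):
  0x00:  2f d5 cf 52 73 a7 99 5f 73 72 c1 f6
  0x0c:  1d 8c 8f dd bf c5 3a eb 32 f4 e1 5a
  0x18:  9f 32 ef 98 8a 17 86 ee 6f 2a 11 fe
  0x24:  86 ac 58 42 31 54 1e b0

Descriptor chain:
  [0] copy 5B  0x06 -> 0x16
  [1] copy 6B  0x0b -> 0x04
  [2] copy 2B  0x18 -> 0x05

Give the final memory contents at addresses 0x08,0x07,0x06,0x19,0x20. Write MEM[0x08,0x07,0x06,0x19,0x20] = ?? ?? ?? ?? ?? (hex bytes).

MEM[0x08,0x07,0x06,0x19,0x20] = dd 8f 72 72 6f

D0: mem[0x16..0x1a] <- [99 5f 73 72 c1]
D1: mem[0x04..0x09] <- [f6 1d 8c 8f dd bf]
D2: mem[0x05..0x06] <- [73 72]
query mem[0x08]=0xdd, mem[0x07]=0x8f, mem[0x06]=0x72, mem[0x19]=0x72, mem[0x20]=0x6f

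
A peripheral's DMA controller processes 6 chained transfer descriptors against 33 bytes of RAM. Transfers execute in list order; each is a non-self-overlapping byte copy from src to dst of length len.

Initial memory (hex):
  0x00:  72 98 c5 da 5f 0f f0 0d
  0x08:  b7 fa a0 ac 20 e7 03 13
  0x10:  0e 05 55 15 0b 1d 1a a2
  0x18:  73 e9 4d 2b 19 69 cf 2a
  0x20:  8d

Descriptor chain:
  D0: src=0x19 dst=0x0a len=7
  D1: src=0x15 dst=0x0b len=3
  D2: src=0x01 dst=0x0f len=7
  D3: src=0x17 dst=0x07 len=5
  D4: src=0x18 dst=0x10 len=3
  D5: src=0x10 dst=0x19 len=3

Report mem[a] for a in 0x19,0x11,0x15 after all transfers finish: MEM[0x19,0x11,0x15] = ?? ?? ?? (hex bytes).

MEM[0x19,0x11,0x15] = 73 e9 0d

[0] 0x19->0x0a len=7 : e9 4d 2b 19 69 cf 2a
[1] 0x15->0x0b len=3 : 1d 1a a2
[2] 0x01->0x0f len=7 : 98 c5 da 5f 0f f0 0d
[3] 0x17->0x07 len=5 : a2 73 e9 4d 2b
[4] 0x18->0x10 len=3 : 73 e9 4d
[5] 0x10->0x19 len=3 : 73 e9 4d
query mem[0x19]=0x73, mem[0x11]=0xe9, mem[0x15]=0x0d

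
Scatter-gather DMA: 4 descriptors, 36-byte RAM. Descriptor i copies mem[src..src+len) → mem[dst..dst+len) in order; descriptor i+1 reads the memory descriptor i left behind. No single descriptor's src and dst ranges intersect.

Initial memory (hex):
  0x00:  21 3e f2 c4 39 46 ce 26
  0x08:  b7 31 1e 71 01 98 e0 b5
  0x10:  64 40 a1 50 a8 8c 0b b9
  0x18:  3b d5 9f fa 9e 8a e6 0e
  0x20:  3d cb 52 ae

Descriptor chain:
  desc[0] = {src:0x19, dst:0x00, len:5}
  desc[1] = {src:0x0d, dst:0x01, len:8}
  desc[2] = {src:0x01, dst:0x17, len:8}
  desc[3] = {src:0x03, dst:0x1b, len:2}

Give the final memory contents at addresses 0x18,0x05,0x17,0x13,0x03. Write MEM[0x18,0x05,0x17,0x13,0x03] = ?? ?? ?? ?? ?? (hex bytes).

[0] 0x19->0x00 len=5 : d5 9f fa 9e 8a
[1] 0x0d->0x01 len=8 : 98 e0 b5 64 40 a1 50 a8
[2] 0x01->0x17 len=8 : 98 e0 b5 64 40 a1 50 a8
[3] 0x03->0x1b len=2 : b5 64
query mem[0x18]=0xe0, mem[0x05]=0x40, mem[0x17]=0x98, mem[0x13]=0x50, mem[0x03]=0xb5

MEM[0x18,0x05,0x17,0x13,0x03] = e0 40 98 50 b5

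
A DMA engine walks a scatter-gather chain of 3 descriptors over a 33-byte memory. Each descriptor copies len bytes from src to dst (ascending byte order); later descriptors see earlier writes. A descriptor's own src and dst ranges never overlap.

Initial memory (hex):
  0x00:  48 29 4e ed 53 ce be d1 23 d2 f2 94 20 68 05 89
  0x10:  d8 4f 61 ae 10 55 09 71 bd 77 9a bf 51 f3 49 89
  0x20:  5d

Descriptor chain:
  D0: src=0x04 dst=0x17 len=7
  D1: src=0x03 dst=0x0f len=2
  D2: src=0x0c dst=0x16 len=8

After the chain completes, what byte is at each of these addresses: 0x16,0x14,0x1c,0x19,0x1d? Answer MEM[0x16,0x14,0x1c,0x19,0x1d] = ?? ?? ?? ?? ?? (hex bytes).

MEM[0x16,0x14,0x1c,0x19,0x1d] = 20 10 61 ed ae

D0: mem[0x17..0x1d] <- [53 ce be d1 23 d2 f2]
D1: mem[0x0f..0x10] <- [ed 53]
D2: mem[0x16..0x1d] <- [20 68 05 ed 53 4f 61 ae]
query mem[0x16]=0x20, mem[0x14]=0x10, mem[0x1c]=0x61, mem[0x19]=0xed, mem[0x1d]=0xae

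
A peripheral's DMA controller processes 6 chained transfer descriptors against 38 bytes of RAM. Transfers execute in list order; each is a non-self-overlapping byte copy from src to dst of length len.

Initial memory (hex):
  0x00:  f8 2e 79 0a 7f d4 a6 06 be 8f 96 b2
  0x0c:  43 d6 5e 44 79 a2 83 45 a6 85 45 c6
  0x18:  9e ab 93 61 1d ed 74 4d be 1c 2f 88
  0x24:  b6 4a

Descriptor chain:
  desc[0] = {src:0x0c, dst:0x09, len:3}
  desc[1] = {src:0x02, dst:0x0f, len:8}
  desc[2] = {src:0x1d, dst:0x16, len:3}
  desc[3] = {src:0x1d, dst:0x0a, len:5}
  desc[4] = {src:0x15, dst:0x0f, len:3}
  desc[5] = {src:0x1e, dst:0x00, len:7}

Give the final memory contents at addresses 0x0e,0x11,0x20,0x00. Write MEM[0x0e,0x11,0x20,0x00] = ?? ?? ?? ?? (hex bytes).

MEM[0x0e,0x11,0x20,0x00] = 1c 74 be 74

[0] 0x0c->0x09 len=3 : 43 d6 5e
[1] 0x02->0x0f len=8 : 79 0a 7f d4 a6 06 be 43
[2] 0x1d->0x16 len=3 : ed 74 4d
[3] 0x1d->0x0a len=5 : ed 74 4d be 1c
[4] 0x15->0x0f len=3 : be ed 74
[5] 0x1e->0x00 len=7 : 74 4d be 1c 2f 88 b6
query mem[0x0e]=0x1c, mem[0x11]=0x74, mem[0x20]=0xbe, mem[0x00]=0x74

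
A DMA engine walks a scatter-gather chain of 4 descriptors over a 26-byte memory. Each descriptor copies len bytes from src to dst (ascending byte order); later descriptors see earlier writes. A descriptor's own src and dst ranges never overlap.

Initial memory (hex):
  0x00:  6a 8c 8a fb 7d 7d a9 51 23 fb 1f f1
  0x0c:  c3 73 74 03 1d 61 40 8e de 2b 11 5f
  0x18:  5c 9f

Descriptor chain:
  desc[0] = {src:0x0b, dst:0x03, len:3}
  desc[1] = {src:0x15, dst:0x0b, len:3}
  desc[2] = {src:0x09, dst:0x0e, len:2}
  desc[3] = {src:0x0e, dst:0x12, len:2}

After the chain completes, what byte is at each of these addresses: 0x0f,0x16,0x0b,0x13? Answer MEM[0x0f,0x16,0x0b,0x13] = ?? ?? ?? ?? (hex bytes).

[0] 0x0b->0x03 len=3 : f1 c3 73
[1] 0x15->0x0b len=3 : 2b 11 5f
[2] 0x09->0x0e len=2 : fb 1f
[3] 0x0e->0x12 len=2 : fb 1f
query mem[0x0f]=0x1f, mem[0x16]=0x11, mem[0x0b]=0x2b, mem[0x13]=0x1f

MEM[0x0f,0x16,0x0b,0x13] = 1f 11 2b 1f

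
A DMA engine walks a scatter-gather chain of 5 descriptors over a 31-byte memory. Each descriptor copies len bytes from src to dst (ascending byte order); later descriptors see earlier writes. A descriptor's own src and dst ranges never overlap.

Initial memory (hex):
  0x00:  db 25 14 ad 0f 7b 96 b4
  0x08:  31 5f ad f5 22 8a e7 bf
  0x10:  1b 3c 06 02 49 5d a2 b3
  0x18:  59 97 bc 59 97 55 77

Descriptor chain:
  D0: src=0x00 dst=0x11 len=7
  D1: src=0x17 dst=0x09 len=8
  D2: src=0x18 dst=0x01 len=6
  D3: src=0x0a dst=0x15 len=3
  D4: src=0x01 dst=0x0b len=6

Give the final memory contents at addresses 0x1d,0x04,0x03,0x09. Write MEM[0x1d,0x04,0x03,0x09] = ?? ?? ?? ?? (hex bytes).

D0: mem[0x11..0x17] <- [db 25 14 ad 0f 7b 96]
D1: mem[0x09..0x10] <- [96 59 97 bc 59 97 55 77]
D2: mem[0x01..0x06] <- [59 97 bc 59 97 55]
D3: mem[0x15..0x17] <- [59 97 bc]
D4: mem[0x0b..0x10] <- [59 97 bc 59 97 55]
query mem[0x1d]=0x55, mem[0x04]=0x59, mem[0x03]=0xbc, mem[0x09]=0x96

MEM[0x1d,0x04,0x03,0x09] = 55 59 bc 96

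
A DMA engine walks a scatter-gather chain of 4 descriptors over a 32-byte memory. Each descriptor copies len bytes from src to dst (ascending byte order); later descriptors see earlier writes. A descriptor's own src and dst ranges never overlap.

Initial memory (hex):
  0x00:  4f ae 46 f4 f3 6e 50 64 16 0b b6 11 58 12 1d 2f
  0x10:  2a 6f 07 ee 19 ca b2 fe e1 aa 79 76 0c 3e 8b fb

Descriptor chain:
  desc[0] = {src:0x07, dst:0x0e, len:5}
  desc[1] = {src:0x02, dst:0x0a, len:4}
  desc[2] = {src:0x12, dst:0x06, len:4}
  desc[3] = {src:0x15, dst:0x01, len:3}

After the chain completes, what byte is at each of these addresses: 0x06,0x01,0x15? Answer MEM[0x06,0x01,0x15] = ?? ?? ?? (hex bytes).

D0: mem[0x0e..0x12] <- [64 16 0b b6 11]
D1: mem[0x0a..0x0d] <- [46 f4 f3 6e]
D2: mem[0x06..0x09] <- [11 ee 19 ca]
D3: mem[0x01..0x03] <- [ca b2 fe]
query mem[0x06]=0x11, mem[0x01]=0xca, mem[0x15]=0xca

MEM[0x06,0x01,0x15] = 11 ca ca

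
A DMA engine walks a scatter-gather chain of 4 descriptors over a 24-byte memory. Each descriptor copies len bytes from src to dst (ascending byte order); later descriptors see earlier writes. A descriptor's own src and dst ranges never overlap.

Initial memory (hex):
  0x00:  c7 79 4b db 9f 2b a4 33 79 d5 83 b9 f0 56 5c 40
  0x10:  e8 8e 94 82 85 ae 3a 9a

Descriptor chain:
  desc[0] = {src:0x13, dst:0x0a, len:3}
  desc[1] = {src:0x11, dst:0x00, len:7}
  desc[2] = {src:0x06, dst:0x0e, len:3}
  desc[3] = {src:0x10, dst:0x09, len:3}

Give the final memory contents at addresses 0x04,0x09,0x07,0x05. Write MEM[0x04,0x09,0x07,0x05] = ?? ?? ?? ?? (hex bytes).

D0: mem[0x0a..0x0c] <- [82 85 ae]
D1: mem[0x00..0x06] <- [8e 94 82 85 ae 3a 9a]
D2: mem[0x0e..0x10] <- [9a 33 79]
D3: mem[0x09..0x0b] <- [79 8e 94]
query mem[0x04]=0xae, mem[0x09]=0x79, mem[0x07]=0x33, mem[0x05]=0x3a

MEM[0x04,0x09,0x07,0x05] = ae 79 33 3a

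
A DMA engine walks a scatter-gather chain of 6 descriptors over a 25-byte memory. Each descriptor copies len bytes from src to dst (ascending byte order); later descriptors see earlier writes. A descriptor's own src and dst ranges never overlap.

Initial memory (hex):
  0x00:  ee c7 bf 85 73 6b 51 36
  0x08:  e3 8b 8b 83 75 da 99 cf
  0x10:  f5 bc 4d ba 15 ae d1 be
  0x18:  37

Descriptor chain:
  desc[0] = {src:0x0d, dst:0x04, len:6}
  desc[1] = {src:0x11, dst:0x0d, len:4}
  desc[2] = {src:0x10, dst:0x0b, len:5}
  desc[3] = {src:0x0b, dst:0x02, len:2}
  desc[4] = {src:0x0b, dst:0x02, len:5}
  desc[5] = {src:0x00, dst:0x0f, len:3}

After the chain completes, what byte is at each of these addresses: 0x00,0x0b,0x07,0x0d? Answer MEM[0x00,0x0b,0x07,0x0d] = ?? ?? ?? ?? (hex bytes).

D0: mem[0x04..0x09] <- [da 99 cf f5 bc 4d]
D1: mem[0x0d..0x10] <- [bc 4d ba 15]
D2: mem[0x0b..0x0f] <- [15 bc 4d ba 15]
D3: mem[0x02..0x03] <- [15 bc]
D4: mem[0x02..0x06] <- [15 bc 4d ba 15]
D5: mem[0x0f..0x11] <- [ee c7 15]
query mem[0x00]=0xee, mem[0x0b]=0x15, mem[0x07]=0xf5, mem[0x0d]=0x4d

MEM[0x00,0x0b,0x07,0x0d] = ee 15 f5 4d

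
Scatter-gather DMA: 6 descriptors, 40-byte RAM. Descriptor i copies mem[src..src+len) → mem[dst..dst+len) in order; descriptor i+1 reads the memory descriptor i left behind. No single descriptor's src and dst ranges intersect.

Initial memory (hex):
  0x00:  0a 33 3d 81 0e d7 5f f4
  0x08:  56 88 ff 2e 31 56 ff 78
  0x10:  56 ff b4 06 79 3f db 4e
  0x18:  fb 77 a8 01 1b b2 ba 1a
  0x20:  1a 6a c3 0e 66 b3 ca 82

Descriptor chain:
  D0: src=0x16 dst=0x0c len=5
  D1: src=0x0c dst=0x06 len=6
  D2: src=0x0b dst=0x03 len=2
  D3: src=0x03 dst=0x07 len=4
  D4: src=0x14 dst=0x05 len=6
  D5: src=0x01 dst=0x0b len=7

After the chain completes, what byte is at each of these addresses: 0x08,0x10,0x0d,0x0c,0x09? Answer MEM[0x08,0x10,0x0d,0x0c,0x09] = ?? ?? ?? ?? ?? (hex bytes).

[0] 0x16->0x0c len=5 : db 4e fb 77 a8
[1] 0x0c->0x06 len=6 : db 4e fb 77 a8 ff
[2] 0x0b->0x03 len=2 : ff db
[3] 0x03->0x07 len=4 : ff db d7 db
[4] 0x14->0x05 len=6 : 79 3f db 4e fb 77
[5] 0x01->0x0b len=7 : 33 3d ff db 79 3f db
query mem[0x08]=0x4e, mem[0x10]=0x3f, mem[0x0d]=0xff, mem[0x0c]=0x3d, mem[0x09]=0xfb

MEM[0x08,0x10,0x0d,0x0c,0x09] = 4e 3f ff 3d fb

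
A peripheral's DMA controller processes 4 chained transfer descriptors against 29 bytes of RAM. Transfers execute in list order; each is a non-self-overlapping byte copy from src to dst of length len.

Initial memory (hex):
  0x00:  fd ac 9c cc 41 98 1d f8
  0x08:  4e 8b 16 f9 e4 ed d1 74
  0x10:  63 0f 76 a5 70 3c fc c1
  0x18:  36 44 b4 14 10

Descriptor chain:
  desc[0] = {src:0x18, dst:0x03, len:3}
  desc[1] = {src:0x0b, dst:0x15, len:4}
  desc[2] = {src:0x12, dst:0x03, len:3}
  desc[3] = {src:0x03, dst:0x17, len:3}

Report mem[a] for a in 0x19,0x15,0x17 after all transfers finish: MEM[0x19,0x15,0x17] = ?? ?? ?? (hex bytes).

MEM[0x19,0x15,0x17] = 70 f9 76

[0] 0x18->0x03 len=3 : 36 44 b4
[1] 0x0b->0x15 len=4 : f9 e4 ed d1
[2] 0x12->0x03 len=3 : 76 a5 70
[3] 0x03->0x17 len=3 : 76 a5 70
query mem[0x19]=0x70, mem[0x15]=0xf9, mem[0x17]=0x76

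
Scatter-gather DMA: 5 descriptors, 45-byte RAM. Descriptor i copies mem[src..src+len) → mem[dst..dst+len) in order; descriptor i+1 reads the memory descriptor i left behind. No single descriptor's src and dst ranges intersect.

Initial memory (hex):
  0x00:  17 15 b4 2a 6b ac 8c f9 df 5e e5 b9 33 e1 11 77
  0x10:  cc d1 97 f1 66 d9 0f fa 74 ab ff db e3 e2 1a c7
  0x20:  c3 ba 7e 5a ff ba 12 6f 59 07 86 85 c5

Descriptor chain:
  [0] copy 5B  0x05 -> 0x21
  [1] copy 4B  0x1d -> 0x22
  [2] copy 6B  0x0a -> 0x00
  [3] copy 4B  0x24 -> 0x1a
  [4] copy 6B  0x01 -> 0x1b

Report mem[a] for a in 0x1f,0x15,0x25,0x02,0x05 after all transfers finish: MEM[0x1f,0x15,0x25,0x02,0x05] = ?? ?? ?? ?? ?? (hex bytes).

#0 dst[0x21+5] := {0xac,0x8c,0xf9,0xdf,0x5e}
#1 dst[0x22+4] := {0xe2,0x1a,0xc7,0xc3}
#2 dst[0x00+6] := {0xe5,0xb9,0x33,0xe1,0x11,0x77}
#3 dst[0x1a+4] := {0xc7,0xc3,0x12,0x6f}
#4 dst[0x1b+6] := {0xb9,0x33,0xe1,0x11,0x77,0x8c}
query mem[0x1f]=0x77, mem[0x15]=0xd9, mem[0x25]=0xc3, mem[0x02]=0x33, mem[0x05]=0x77

MEM[0x1f,0x15,0x25,0x02,0x05] = 77 d9 c3 33 77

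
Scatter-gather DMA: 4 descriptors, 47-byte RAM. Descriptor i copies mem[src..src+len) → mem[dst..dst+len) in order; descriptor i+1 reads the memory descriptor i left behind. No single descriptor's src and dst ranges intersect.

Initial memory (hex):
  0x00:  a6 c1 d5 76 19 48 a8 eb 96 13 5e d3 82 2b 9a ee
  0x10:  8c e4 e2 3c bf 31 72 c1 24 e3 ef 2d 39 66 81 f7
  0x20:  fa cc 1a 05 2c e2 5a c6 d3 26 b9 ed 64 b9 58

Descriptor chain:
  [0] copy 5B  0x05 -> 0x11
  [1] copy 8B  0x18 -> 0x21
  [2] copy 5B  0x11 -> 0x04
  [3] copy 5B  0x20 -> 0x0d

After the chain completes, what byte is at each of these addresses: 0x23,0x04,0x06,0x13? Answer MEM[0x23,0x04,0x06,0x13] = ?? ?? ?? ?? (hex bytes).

[0] 0x05->0x11 len=5 : 48 a8 eb 96 13
[1] 0x18->0x21 len=8 : 24 e3 ef 2d 39 66 81 f7
[2] 0x11->0x04 len=5 : 48 a8 eb 96 13
[3] 0x20->0x0d len=5 : fa 24 e3 ef 2d
query mem[0x23]=0xef, mem[0x04]=0x48, mem[0x06]=0xeb, mem[0x13]=0xeb

MEM[0x23,0x04,0x06,0x13] = ef 48 eb eb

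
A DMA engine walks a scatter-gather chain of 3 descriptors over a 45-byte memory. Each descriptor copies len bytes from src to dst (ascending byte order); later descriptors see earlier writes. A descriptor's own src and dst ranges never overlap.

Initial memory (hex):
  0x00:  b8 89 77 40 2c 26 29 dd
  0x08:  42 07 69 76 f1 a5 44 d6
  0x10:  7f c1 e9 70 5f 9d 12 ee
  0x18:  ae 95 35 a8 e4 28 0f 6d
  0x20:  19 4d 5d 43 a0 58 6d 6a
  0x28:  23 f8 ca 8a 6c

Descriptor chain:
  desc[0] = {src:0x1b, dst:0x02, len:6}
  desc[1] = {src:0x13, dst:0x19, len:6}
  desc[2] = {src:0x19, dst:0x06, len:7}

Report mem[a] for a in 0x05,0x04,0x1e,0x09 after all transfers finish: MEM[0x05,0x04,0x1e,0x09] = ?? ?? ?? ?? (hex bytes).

#0 dst[0x02+6] := {0xa8,0xe4,0x28,0x0f,0x6d,0x19}
#1 dst[0x19+6] := {0x70,0x5f,0x9d,0x12,0xee,0xae}
#2 dst[0x06+7] := {0x70,0x5f,0x9d,0x12,0xee,0xae,0x6d}
query mem[0x05]=0x0f, mem[0x04]=0x28, mem[0x1e]=0xae, mem[0x09]=0x12

MEM[0x05,0x04,0x1e,0x09] = 0f 28 ae 12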